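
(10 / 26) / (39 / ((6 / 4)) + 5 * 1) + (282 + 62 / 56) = 3194721 / 11284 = 283.12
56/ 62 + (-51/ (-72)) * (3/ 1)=751/ 248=3.03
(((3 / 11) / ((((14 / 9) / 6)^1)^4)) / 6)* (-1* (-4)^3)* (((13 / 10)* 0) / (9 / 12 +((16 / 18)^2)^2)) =0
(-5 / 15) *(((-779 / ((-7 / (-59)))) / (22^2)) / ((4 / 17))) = 781337 / 40656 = 19.22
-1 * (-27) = 27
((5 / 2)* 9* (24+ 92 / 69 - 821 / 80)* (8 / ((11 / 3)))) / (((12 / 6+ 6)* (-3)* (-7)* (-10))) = -10851 / 24640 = -0.44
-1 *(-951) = 951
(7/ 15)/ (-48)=-7/ 720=-0.01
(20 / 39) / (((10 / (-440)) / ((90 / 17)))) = -119.46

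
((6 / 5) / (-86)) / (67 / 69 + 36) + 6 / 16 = 1643739 / 4387720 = 0.37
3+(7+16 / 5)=66 / 5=13.20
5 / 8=0.62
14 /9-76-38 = -1012 /9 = -112.44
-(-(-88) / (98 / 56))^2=-2528.65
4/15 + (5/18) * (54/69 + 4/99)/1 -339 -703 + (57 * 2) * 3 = -71674751/102465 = -699.50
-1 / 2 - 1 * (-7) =13 / 2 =6.50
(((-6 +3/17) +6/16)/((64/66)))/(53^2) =-24453/12224768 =-0.00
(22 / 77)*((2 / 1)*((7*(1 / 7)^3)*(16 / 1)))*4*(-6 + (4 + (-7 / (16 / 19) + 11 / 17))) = -42064 / 5831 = -7.21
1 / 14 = 0.07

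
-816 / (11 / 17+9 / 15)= -34680 / 53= -654.34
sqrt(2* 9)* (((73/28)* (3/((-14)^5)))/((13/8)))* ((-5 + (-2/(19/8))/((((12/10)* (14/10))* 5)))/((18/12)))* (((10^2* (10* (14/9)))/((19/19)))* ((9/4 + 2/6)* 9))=575650625* sqrt(2)/174355818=4.67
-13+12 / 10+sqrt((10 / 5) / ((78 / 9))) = -59 / 5+sqrt(39) / 13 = -11.32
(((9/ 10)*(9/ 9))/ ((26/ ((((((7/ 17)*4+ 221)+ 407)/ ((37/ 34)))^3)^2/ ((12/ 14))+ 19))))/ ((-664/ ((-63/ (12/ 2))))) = 21225853886572330736054707071/ 885894014499520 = 23959811827562.39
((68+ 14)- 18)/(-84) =-16/21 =-0.76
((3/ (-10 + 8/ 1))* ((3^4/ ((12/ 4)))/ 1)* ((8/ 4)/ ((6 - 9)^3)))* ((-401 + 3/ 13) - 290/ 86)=-677745/ 559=-1212.42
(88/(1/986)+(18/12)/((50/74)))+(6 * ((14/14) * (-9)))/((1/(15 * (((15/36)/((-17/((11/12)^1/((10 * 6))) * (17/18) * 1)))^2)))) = 92763334835011/1069068800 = 86770.22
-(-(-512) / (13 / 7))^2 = -12845056 / 169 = -76006.25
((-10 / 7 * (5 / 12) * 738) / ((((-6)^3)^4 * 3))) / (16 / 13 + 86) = -13325 / 17279298183168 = -0.00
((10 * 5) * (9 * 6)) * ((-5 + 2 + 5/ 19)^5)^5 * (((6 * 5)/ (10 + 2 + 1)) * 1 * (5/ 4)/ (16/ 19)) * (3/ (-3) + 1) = 0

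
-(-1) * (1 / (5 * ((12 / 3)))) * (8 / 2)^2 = 4 / 5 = 0.80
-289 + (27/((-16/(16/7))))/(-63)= -14158/49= -288.94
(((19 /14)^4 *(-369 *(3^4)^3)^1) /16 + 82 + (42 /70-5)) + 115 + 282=-127779408546357 /3073280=-41577535.58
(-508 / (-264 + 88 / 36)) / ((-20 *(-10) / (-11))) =-0.11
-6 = -6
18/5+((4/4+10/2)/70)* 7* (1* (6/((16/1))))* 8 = 27/5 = 5.40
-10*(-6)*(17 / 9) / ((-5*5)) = -68 / 15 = -4.53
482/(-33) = -14.61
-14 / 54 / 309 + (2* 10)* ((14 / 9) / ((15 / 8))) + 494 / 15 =2065939 / 41715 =49.53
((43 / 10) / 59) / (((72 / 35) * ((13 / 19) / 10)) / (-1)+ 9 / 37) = 1058015 / 1487862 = 0.71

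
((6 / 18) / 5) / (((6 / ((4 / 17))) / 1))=0.00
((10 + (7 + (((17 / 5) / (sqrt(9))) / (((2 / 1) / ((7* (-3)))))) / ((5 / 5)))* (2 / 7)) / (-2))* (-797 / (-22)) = -34271 / 220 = -155.78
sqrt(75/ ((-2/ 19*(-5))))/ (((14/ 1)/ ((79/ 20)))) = 79*sqrt(570)/ 560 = 3.37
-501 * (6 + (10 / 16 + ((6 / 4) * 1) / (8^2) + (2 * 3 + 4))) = -1067631 / 128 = -8340.87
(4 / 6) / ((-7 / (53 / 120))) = -53 / 1260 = -0.04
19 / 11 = 1.73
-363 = -363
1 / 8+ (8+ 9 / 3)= 89 / 8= 11.12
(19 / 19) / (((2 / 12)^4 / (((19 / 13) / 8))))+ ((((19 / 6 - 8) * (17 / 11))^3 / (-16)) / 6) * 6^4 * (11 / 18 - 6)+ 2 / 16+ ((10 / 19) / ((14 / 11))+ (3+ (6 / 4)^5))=-2491449802967 / 82846764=-30072.99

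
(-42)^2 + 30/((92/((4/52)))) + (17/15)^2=237522397/134550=1765.31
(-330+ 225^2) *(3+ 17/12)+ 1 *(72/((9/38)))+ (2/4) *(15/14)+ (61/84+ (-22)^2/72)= 56056955/252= 222448.23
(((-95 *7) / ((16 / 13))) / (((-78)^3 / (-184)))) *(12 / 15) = -3059 / 18252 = -0.17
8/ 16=1/ 2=0.50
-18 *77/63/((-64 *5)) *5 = 11/32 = 0.34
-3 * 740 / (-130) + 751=9985 / 13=768.08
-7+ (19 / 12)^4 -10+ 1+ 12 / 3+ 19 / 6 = -52847 / 20736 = -2.55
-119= -119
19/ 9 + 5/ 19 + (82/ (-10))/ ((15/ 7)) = -6209/ 4275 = -1.45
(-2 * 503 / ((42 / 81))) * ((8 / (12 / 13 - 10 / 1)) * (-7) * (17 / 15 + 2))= -11063988 / 295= -37505.04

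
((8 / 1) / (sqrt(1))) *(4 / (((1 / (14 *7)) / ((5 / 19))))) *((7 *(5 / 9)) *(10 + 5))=2744000 / 57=48140.35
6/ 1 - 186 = -180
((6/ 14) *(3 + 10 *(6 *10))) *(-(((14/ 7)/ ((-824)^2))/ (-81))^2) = -67/ 196043825746944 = -0.00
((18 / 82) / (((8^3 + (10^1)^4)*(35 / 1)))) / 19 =1 / 31845520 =0.00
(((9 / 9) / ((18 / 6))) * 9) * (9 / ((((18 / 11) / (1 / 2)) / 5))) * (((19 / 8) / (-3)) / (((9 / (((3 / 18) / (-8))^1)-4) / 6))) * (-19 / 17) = -59565 / 118592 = -0.50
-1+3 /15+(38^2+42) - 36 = 7246 /5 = 1449.20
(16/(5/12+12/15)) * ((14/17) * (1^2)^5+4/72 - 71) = -3433120/3723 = -922.14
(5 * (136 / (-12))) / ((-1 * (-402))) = -0.14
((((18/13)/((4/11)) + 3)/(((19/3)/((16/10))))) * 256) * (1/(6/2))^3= 60416/3705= 16.31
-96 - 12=-108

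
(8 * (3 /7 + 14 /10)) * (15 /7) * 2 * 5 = 15360 /49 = 313.47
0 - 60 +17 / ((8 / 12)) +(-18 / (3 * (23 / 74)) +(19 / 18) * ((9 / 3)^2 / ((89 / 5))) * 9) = -100305 / 2047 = -49.00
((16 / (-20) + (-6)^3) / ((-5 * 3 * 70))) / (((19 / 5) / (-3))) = -542 / 3325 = -0.16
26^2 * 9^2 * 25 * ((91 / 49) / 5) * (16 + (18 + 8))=21354840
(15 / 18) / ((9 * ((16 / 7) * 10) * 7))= 1 / 1728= 0.00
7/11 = 0.64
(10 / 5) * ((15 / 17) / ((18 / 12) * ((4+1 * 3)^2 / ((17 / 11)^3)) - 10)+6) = 1186104 / 97397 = 12.18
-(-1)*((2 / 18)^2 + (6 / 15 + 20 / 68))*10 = 9728 / 1377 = 7.06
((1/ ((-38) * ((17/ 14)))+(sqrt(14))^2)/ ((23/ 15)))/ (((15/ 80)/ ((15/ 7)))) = 774000/ 7429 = 104.19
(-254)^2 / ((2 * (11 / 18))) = 580644 / 11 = 52785.82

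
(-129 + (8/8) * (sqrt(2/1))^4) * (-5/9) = 69.44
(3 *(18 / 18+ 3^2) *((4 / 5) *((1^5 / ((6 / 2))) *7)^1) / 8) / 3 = 7 / 3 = 2.33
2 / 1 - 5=-3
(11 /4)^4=14641 /256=57.19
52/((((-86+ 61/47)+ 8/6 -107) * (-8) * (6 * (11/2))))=611/590524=0.00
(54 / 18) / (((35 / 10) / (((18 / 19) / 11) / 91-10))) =-1141032 / 133133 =-8.57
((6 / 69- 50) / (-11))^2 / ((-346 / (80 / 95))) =-10543232 / 210397583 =-0.05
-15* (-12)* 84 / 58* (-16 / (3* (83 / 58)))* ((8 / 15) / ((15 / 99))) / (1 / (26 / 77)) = -479232 / 415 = -1154.78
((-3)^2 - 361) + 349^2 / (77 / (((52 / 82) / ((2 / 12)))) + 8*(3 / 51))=303685468 / 54917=5529.90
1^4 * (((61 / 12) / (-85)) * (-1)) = 61 / 1020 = 0.06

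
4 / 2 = 2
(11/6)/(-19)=-0.10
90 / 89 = 1.01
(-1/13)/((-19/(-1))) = -1/247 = -0.00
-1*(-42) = 42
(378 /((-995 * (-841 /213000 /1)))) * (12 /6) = 32205600 /167359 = 192.43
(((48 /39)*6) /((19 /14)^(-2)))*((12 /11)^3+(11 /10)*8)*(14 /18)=194085152 /1816815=106.83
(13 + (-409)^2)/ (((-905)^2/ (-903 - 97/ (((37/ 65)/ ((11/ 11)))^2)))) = -275371277408/ 1121245225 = -245.59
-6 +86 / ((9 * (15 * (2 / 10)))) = -76 / 27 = -2.81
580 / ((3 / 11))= 2126.67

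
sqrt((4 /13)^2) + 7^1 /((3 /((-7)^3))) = -31201 /39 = -800.03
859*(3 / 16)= 2577 / 16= 161.06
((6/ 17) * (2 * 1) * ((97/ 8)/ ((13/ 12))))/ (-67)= -1746/ 14807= -0.12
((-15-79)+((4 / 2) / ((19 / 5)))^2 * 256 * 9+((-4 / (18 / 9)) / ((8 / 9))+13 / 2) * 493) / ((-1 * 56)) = -3811405 / 80864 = -47.13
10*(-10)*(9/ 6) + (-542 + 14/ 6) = -2069/ 3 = -689.67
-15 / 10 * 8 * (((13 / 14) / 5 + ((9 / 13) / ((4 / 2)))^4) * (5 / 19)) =-9599937 / 15194452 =-0.63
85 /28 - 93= -89.96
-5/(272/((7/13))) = -35/3536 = -0.01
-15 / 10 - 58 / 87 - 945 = -5683 / 6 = -947.17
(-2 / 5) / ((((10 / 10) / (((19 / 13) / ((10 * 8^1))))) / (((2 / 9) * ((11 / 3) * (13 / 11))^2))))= -0.03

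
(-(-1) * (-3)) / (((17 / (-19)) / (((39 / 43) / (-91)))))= -171 / 5117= -0.03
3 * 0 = 0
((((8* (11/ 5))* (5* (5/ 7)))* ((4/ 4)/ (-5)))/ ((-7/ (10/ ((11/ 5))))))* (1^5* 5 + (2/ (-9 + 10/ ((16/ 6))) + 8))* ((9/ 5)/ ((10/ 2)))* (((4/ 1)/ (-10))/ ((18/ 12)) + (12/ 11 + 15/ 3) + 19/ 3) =1701088/ 3773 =450.86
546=546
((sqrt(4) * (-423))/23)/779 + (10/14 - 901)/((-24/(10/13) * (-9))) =-286439579/88044138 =-3.25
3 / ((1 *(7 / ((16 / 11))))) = 48 / 77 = 0.62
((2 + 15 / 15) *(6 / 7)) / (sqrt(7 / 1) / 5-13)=-0.21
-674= -674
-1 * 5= -5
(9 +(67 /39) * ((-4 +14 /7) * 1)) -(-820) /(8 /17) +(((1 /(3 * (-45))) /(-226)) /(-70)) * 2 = 12133356631 /6941025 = 1748.06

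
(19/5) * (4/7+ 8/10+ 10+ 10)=14212/175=81.21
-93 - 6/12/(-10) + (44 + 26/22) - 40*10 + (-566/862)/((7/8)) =-297699733/663740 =-448.52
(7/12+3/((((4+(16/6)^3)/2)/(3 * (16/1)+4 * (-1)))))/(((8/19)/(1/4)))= 426911/59520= 7.17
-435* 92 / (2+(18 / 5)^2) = -500250 / 187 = -2675.13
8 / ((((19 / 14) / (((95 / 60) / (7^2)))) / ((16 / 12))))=16 / 63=0.25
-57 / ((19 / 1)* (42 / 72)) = -36 / 7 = -5.14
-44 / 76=-0.58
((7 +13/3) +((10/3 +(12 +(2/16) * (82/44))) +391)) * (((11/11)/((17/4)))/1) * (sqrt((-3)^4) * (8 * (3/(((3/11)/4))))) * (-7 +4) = -934521.88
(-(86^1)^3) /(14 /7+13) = -636056 /15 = -42403.73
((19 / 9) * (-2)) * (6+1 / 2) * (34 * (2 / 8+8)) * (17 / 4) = -32717.21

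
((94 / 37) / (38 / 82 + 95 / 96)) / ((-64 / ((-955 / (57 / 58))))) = 106736530 / 4020457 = 26.55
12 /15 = 4 /5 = 0.80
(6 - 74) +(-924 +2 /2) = -991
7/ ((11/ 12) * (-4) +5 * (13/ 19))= -57/ 2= -28.50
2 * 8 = 16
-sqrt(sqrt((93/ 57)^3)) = -19^(1/ 4)*31^(3/ 4)/ 19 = -1.44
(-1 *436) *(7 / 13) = -3052 / 13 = -234.77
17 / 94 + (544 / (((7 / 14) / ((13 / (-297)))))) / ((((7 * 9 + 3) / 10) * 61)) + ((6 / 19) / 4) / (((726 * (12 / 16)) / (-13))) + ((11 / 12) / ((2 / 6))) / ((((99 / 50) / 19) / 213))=3000938389762 / 533889873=5620.89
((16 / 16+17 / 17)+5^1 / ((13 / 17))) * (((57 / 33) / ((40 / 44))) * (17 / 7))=35853 / 910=39.40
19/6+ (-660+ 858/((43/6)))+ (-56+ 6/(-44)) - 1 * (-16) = -819116/1419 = -577.25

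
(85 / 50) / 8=17 / 80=0.21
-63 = -63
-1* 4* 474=-1896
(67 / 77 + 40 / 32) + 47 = 15129 / 308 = 49.12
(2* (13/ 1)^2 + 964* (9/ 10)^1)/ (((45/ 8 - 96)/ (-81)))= 1080.54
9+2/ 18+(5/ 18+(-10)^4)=180169/ 18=10009.39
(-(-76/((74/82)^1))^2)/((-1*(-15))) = -9709456/20535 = -472.82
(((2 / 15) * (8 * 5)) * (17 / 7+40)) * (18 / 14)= 14256 / 49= 290.94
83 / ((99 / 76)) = 6308 / 99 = 63.72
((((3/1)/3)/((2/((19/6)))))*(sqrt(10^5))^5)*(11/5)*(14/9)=146300000000000*sqrt(10)/27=17134860062319.77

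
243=243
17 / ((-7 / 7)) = -17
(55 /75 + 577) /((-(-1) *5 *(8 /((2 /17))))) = 4333 /2550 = 1.70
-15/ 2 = -7.50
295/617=0.48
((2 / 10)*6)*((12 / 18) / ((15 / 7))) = 28 / 75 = 0.37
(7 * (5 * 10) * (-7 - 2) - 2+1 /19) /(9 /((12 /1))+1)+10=-238218 /133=-1791.11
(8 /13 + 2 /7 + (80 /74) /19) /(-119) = -61286 /7612787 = -0.01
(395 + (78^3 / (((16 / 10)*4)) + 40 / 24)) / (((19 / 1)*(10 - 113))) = -894545 / 23484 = -38.09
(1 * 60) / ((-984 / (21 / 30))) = -7 / 164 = -0.04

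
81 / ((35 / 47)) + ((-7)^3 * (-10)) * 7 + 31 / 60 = 10130101 / 420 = 24119.29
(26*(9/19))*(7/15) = 546/95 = 5.75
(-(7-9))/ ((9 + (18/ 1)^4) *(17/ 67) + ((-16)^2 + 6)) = 134/ 1802299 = 0.00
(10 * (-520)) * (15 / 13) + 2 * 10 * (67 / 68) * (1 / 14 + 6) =-82325 / 14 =-5880.36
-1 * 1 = -1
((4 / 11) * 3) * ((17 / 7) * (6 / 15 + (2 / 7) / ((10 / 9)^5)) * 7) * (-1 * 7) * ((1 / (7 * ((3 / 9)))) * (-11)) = 30454497 / 87500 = 348.05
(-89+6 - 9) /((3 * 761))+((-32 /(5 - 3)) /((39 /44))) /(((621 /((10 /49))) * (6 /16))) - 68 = -184384906136 /2709306873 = -68.06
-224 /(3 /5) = -1120 /3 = -373.33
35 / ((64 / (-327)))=-11445 / 64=-178.83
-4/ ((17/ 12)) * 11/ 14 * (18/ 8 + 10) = -462/ 17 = -27.18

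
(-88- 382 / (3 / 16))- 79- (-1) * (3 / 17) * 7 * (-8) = -112925 / 51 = -2214.22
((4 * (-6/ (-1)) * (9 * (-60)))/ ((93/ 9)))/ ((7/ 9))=-349920/ 217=-1612.53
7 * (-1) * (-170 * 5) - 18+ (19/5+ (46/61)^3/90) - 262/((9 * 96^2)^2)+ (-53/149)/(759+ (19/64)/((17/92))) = 142864493683399026806426521/24068262114702112849920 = 5935.80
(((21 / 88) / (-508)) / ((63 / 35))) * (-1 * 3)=35 / 44704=0.00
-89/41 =-2.17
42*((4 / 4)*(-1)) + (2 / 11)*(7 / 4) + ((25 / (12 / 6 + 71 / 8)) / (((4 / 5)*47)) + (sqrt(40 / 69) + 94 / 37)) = -130076129 / 3328446 + 2*sqrt(690) / 69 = -38.32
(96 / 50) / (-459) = -0.00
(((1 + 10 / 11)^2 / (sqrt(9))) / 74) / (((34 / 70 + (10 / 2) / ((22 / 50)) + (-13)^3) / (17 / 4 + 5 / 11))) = -1065015 / 30131391928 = -0.00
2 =2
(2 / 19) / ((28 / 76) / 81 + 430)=162 / 661777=0.00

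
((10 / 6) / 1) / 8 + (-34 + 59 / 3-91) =-841 / 8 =-105.12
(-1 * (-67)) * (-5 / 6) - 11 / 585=-65347 / 1170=-55.85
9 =9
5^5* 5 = 15625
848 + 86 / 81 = 68774 / 81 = 849.06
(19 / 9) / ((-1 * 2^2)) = -19 / 36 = -0.53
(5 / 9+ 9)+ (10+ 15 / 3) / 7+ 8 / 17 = 13033 / 1071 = 12.17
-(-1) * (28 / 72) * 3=7 / 6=1.17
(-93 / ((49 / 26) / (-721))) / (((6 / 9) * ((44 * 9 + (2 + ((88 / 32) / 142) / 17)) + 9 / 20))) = 2004054520 / 14962283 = 133.94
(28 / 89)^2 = 784 / 7921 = 0.10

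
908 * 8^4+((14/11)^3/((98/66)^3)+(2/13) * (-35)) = 16583748910/4459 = 3719163.25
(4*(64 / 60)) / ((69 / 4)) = 256 / 1035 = 0.25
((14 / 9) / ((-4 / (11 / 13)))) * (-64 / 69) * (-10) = -24640 / 8073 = -3.05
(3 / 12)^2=1 / 16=0.06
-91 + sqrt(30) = -85.52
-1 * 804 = -804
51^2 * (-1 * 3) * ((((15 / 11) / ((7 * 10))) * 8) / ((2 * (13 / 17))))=-795906 / 1001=-795.11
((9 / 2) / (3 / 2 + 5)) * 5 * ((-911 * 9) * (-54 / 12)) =3320595 / 26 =127715.19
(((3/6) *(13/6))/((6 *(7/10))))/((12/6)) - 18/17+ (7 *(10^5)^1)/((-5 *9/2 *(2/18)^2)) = -21591367967/8568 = -2520000.93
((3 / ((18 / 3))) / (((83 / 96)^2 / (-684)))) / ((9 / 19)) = -6653952 / 6889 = -965.88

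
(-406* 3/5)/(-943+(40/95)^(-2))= 0.26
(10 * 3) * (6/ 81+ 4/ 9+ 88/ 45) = 668/ 9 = 74.22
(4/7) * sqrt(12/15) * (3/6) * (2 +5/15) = 4 * sqrt(5)/15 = 0.60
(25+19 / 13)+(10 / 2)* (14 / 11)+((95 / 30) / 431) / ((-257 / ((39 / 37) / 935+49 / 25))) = 24528141663739 / 747236951175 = 32.83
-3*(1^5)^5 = -3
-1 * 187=-187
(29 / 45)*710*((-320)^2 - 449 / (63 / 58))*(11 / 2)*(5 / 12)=363808508855 / 3402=106939596.96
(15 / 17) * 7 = 105 / 17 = 6.18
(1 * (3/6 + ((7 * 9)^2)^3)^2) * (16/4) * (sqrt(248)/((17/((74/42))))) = 1157119745248240009039514 * sqrt(62)/357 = 25521484552546730195820.82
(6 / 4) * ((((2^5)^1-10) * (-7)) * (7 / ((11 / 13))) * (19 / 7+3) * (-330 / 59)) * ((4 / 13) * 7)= 7761600 / 59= 131552.54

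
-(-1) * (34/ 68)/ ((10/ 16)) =4/ 5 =0.80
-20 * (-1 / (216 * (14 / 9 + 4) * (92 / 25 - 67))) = -5 / 18996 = -0.00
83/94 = 0.88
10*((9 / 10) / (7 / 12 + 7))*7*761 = 82188 / 13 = 6322.15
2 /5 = 0.40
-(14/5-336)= 1666/5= 333.20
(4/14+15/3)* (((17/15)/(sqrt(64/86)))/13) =629* sqrt(86)/10920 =0.53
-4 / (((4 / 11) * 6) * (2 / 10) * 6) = -55 / 36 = -1.53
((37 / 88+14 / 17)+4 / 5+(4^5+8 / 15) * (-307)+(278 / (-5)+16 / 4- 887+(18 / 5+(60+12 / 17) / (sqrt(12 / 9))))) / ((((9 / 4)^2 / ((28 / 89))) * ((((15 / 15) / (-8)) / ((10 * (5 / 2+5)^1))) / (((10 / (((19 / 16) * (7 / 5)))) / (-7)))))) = -10105851.62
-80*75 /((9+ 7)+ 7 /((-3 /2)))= -9000 /17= -529.41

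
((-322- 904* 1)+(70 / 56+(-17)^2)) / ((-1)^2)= -3743 / 4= -935.75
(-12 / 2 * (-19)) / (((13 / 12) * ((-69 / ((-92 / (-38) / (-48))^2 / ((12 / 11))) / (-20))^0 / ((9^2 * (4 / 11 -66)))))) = -80003376 / 143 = -559464.17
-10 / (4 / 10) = -25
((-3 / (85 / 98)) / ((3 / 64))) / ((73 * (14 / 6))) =-2688 / 6205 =-0.43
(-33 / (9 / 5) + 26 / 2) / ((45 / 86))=-1376 / 135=-10.19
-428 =-428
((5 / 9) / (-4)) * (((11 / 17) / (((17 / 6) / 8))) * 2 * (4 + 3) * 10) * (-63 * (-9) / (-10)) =2014.26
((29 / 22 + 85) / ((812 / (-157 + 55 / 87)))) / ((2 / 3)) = -6458499 / 259028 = -24.93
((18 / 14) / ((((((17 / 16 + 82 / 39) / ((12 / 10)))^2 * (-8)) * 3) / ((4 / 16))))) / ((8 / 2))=-328536 / 682609375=-0.00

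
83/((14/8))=332/7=47.43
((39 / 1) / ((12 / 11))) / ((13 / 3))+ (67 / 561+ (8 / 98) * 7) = 140443 / 15708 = 8.94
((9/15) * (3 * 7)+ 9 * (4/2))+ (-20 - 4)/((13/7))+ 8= 1669/65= 25.68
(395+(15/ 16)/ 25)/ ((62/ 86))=1358929/ 2480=547.96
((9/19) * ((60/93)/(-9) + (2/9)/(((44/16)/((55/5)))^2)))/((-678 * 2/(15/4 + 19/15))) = -0.01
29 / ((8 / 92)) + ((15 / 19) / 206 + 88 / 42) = 13792115 / 41097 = 335.60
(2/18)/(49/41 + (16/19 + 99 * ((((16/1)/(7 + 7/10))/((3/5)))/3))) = 5453/5708781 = 0.00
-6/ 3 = -2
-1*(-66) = 66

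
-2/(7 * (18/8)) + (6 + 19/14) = 911/126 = 7.23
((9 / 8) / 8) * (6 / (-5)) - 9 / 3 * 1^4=-3.17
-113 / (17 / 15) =-1695 / 17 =-99.71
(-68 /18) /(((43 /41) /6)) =-2788 /129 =-21.61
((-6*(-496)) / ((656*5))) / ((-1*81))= -62 / 5535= -0.01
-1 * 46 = -46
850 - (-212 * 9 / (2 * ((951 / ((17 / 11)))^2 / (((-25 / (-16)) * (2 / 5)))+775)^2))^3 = 385627857131196647020825549919660781110917708969529216650 / 453679831919054878848030058719713747183140218111003049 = 850.00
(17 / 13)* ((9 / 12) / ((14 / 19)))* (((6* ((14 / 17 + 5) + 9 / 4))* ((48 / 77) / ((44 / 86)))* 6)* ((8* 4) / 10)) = 581298768 / 385385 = 1508.36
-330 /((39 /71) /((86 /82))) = -335830 /533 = -630.08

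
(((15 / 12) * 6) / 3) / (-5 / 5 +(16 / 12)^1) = 15 / 2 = 7.50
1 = 1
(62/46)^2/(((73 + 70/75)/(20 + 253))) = 3935295/586661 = 6.71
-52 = -52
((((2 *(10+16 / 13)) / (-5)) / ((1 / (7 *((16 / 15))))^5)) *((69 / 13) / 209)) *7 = -828512072105984 / 44703140625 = -18533.64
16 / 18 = 0.89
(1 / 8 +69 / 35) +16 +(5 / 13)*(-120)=-102129 / 3640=-28.06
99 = 99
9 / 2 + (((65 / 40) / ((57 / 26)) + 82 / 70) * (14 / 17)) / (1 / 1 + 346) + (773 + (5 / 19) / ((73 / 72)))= 95453972062 / 122728695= 777.76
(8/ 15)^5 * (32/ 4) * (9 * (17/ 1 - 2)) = 262144/ 5625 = 46.60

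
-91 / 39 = -7 / 3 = -2.33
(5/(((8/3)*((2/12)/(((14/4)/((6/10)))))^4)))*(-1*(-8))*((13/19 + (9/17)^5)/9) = 146911727725000/80931849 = 1815252.33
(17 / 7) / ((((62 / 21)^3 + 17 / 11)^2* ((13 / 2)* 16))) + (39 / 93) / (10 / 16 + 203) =84805679121860629 / 40560871318879649400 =0.00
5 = 5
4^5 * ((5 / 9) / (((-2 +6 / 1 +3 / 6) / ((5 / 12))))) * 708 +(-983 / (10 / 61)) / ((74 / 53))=1977970841 / 59940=32999.18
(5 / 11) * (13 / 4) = 65 / 44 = 1.48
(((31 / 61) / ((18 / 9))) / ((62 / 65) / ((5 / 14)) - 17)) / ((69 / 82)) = -413075 / 19601313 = -0.02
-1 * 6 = -6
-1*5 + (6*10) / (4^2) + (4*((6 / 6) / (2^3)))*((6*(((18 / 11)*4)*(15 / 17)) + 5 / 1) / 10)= 137 / 187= 0.73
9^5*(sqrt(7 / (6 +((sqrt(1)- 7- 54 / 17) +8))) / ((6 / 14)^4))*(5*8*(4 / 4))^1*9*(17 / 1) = 5356006740*sqrt(9758) / 41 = 12904395499.35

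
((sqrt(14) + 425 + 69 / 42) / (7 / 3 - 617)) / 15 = -5973 / 129080 - sqrt(14) / 9220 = -0.05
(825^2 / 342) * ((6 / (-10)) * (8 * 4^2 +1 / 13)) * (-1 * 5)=377746875 / 494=764669.79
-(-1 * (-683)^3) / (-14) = 318611987 / 14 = 22757999.07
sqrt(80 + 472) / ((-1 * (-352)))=sqrt(138) / 176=0.07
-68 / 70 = -34 / 35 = -0.97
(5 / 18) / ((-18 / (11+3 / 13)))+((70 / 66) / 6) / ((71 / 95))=51980 / 822393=0.06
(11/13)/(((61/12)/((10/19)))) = 1320/15067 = 0.09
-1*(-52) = 52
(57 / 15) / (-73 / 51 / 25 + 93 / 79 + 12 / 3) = 382755 / 515708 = 0.74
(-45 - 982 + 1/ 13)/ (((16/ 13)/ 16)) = -13350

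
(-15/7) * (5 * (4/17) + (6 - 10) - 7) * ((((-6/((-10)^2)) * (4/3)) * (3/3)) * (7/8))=-501/340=-1.47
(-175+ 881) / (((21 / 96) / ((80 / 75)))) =361472 / 105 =3442.59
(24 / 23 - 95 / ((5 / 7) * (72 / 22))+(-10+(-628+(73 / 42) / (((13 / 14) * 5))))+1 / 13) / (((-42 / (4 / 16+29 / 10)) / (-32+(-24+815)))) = 400882867 / 10400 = 38546.43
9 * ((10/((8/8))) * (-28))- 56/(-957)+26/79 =-190490254/75603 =-2519.61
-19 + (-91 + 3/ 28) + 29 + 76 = -4.89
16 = 16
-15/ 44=-0.34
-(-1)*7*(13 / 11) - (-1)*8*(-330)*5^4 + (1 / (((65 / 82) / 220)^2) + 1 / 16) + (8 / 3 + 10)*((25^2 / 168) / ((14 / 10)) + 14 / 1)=-20629965644657 / 13117104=-1572753.07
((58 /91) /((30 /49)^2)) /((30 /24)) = 19894 /14625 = 1.36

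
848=848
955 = 955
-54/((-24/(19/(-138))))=-57/184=-0.31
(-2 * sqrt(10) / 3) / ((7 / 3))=-0.90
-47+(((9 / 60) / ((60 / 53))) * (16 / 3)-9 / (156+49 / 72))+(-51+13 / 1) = -71367082 / 846075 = -84.35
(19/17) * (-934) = -1043.88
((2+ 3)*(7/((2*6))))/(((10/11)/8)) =77/3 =25.67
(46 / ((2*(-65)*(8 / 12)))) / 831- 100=-3601023 / 36010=-100.00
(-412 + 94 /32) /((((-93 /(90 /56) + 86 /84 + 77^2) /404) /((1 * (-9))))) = 69409725 /274034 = 253.29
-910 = -910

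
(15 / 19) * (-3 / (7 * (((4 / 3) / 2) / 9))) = -1215 / 266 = -4.57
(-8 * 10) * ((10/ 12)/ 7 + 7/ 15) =-328/ 7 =-46.86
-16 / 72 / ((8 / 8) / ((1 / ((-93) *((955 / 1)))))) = 0.00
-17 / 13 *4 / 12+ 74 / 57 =213 / 247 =0.86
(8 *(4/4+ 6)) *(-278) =-15568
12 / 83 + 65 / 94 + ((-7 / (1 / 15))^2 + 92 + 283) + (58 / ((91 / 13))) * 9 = 626717905 / 54614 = 11475.41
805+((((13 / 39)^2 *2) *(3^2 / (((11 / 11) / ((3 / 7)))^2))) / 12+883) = 165427 / 98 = 1688.03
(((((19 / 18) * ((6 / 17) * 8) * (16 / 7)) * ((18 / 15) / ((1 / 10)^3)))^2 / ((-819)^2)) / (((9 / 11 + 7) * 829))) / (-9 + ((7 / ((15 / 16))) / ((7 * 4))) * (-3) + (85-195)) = -26024345600000 / 202820353267918113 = -0.00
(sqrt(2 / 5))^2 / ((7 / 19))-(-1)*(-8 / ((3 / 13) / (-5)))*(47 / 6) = 428042 / 315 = 1358.86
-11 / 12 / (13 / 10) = -55 / 78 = -0.71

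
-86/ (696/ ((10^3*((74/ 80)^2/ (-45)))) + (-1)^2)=117734/ 48743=2.42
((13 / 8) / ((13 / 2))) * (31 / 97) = 31 / 388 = 0.08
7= 7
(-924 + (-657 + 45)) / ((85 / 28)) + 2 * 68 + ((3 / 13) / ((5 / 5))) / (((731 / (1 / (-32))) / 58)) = -281271347 / 760240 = -369.98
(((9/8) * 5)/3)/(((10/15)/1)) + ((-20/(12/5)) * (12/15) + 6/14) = -1151/336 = -3.43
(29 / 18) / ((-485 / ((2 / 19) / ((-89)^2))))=-29 / 656928135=-0.00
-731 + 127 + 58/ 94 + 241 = -362.38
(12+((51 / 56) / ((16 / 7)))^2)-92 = -1308119 / 16384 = -79.84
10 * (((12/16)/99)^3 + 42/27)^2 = 64000723987205/2644926400512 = 24.20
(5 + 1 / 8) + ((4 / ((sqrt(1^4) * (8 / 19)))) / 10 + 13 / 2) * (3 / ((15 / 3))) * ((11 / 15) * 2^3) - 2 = 29349 / 1000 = 29.35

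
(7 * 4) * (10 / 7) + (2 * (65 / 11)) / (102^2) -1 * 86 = -2632147 / 57222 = -46.00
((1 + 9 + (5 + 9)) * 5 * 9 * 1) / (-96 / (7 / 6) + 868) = 378 / 275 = 1.37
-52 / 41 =-1.27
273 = 273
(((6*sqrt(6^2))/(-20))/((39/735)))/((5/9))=-3969/65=-61.06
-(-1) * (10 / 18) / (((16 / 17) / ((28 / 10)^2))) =4.63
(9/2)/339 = 3/226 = 0.01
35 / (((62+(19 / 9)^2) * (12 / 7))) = 945 / 3076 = 0.31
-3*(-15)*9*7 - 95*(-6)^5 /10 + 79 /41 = 3145066 /41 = 76708.93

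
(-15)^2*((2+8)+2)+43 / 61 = 164743 / 61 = 2700.70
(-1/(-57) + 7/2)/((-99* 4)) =-401/45144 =-0.01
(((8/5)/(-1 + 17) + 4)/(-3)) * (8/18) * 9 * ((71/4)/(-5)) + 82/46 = 21.19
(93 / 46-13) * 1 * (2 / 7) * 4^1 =-2020 / 161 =-12.55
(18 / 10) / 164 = 9 / 820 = 0.01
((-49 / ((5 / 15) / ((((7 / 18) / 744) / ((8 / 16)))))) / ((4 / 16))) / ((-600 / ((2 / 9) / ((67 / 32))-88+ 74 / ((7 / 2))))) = -3451511 / 50471100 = -0.07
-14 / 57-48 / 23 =-3058 / 1311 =-2.33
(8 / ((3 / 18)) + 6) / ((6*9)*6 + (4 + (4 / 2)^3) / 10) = 45 / 271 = 0.17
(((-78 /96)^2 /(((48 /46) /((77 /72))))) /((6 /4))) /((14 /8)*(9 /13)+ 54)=0.01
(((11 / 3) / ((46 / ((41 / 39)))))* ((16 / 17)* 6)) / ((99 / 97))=0.46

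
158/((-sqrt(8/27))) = -237 * sqrt(6)/2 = -290.26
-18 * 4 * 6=-432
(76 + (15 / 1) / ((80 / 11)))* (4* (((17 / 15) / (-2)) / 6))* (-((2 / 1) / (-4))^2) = 21233 / 2880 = 7.37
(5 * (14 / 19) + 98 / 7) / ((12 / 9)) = 252 / 19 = 13.26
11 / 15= 0.73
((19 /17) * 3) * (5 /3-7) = -304 /17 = -17.88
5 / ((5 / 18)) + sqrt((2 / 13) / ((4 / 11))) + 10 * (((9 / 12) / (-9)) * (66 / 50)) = sqrt(286) / 26 + 169 / 10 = 17.55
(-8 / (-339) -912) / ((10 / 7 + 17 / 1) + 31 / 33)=-11902660 / 252781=-47.09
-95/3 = -31.67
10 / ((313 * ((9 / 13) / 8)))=1040 / 2817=0.37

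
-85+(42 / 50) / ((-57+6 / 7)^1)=-278424 / 3275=-85.01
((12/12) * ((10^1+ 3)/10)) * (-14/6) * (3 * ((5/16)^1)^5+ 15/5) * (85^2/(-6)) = 10990.57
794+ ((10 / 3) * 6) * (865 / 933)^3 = 657804284678 / 812166237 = 809.94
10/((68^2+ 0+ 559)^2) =0.00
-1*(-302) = 302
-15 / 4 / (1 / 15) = -225 / 4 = -56.25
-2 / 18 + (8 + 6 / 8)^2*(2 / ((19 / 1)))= 10873 / 1368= 7.95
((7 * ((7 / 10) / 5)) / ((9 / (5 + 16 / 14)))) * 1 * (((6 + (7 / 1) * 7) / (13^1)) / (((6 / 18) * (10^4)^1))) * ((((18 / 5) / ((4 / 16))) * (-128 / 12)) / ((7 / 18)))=-68112 / 203125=-0.34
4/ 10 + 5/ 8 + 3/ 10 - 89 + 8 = -3187/ 40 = -79.68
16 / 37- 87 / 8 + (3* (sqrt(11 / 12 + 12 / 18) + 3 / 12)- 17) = -7901 / 296 + sqrt(57) / 2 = -22.92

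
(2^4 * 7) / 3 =112 / 3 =37.33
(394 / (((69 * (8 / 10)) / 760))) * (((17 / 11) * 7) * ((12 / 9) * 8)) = 1425334400 / 2277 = 625970.31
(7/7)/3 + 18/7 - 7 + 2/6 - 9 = -268/21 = -12.76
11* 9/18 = 11/2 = 5.50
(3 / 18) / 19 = 1 / 114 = 0.01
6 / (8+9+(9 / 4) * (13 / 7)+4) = 56 / 235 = 0.24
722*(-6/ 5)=-866.40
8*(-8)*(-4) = 256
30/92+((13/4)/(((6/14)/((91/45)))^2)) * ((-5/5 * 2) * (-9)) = 60677653/46575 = 1302.79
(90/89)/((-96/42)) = -315/712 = -0.44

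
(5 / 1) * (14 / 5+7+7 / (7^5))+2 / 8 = 473017 / 9604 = 49.25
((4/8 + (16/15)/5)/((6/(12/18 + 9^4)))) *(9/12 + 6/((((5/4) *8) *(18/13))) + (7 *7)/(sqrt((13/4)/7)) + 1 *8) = 232113709/32400 + 20641691 *sqrt(91)/3510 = 63263.49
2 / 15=0.13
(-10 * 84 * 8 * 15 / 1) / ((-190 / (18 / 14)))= 12960 / 19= 682.11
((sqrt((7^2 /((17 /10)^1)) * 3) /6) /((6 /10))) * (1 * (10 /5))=35 * sqrt(510) /153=5.17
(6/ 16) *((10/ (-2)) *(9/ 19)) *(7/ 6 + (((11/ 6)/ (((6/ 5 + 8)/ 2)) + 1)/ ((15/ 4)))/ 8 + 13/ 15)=-25833/ 13984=-1.85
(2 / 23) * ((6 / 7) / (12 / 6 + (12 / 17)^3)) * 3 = 88434 / 930097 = 0.10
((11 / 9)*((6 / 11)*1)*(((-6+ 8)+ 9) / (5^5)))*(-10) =-44 / 1875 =-0.02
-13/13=-1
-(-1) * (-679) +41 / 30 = -20329 / 30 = -677.63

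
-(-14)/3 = 4.67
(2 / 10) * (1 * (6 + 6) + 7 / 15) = 187 / 75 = 2.49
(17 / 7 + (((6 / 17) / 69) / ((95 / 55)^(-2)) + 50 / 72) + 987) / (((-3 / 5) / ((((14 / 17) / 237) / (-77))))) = 59023984325 / 792581407002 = 0.07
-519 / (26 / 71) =-36849 / 26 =-1417.27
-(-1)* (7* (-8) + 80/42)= -1136/21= -54.10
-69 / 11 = -6.27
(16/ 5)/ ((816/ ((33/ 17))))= 11/ 1445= 0.01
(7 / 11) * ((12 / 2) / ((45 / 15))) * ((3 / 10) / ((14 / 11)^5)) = 43923 / 384160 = 0.11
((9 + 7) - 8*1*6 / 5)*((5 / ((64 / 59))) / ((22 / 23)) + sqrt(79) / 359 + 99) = 32*sqrt(79) / 1795 + 146177 / 220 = 664.60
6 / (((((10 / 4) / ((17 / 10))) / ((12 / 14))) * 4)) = 153 / 175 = 0.87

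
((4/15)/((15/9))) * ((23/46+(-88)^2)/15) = 10326/125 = 82.61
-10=-10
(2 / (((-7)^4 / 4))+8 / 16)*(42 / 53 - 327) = -41787513 / 254506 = -164.19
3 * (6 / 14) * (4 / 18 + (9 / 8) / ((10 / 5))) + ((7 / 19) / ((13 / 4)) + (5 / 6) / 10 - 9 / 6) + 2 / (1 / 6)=971473 / 82992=11.71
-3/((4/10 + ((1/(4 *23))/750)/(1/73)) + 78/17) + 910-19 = 5211005931/5852441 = 890.40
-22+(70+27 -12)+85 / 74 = 4747 / 74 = 64.15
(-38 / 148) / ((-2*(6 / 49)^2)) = 45619 / 5328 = 8.56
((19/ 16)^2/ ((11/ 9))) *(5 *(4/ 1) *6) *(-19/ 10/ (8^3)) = -185193/ 360448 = -0.51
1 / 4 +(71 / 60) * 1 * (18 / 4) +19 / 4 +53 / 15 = 1663 / 120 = 13.86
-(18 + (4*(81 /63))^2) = -2178 /49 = -44.45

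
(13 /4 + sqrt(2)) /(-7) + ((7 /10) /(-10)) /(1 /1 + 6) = -83 /175 - sqrt(2) /7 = -0.68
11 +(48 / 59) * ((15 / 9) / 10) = 657 / 59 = 11.14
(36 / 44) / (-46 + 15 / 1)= -9 / 341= -0.03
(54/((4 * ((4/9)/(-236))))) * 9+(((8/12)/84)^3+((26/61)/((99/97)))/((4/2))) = -86597139979309/1342252296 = -64516.29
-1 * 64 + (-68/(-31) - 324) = -11960/31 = -385.81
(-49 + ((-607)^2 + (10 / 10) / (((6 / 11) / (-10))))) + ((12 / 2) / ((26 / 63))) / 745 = 10703329892 / 29055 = 368381.69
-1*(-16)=16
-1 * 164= -164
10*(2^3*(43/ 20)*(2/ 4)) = 86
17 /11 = 1.55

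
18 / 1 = 18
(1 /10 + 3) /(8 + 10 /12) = 93 /265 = 0.35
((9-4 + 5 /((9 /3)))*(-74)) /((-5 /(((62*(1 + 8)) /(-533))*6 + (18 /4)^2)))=734598 /533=1378.23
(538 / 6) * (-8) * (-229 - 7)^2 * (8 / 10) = -479431168 / 15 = -31962077.87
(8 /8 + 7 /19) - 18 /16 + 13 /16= 321 /304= 1.06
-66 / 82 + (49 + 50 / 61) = 122586 / 2501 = 49.01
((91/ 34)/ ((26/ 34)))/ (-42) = -1/ 12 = -0.08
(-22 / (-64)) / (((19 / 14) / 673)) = 51821 / 304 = 170.46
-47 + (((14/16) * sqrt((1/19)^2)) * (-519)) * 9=-39841/152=-262.11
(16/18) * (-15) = -40/3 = -13.33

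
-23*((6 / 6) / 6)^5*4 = -23 / 1944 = -0.01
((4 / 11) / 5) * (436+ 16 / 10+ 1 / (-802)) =31.83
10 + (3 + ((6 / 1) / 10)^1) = 68 / 5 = 13.60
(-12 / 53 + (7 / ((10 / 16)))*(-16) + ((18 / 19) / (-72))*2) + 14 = -1666109 / 10070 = -165.45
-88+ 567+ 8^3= 991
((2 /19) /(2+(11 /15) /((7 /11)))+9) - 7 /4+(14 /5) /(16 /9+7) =75541951 /9936620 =7.60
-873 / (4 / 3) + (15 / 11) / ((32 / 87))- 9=-232335 / 352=-660.04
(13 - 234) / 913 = -221 / 913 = -0.24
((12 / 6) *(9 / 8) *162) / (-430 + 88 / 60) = -10935 / 12856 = -0.85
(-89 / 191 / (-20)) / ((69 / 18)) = 267 / 43930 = 0.01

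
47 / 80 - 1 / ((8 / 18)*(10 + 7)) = 619 / 1360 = 0.46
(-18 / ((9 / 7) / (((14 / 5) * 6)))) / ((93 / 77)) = -30184 / 155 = -194.74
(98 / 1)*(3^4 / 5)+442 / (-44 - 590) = 2515241 / 1585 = 1586.90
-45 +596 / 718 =-44.17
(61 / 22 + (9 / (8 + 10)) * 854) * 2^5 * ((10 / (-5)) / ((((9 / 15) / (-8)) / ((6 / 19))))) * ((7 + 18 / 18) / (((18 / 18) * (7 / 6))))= 794142.45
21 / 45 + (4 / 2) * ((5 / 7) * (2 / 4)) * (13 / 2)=1073 / 210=5.11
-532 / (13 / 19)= -10108 / 13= -777.54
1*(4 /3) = 4 /3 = 1.33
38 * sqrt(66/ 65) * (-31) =-1178 * sqrt(4290)/ 65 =-1187.03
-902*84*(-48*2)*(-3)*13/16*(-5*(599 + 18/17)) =53194350621.18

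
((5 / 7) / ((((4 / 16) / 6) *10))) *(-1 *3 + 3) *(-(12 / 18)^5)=0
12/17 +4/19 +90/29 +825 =7765429/9367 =829.02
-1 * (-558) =558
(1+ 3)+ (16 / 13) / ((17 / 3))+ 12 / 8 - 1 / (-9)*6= 8465 / 1326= 6.38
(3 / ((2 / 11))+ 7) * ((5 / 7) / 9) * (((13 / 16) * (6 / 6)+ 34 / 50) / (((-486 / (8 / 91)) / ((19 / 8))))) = -177707 / 148599360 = -0.00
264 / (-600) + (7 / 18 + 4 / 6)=277 / 450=0.62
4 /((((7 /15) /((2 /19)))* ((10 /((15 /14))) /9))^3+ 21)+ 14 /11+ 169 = 14707225125269 /86357354083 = 170.31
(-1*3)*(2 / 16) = -3 / 8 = -0.38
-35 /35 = -1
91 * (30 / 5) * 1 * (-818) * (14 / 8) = -781599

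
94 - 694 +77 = -523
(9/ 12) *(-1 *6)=-9/ 2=-4.50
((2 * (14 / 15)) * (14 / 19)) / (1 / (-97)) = -38024 / 285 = -133.42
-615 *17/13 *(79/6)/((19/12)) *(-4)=6607560/247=26751.26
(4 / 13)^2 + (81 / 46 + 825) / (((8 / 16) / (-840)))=-5398880392 / 3887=-1388958.17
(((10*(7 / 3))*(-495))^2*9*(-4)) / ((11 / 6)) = -2619540000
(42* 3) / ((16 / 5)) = 315 / 8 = 39.38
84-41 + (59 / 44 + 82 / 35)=71893 / 1540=46.68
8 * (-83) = -664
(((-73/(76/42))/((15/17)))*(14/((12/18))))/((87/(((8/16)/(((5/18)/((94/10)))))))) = -25722207/137750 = -186.73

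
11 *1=11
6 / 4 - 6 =-9 / 2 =-4.50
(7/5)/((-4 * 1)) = -7/20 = -0.35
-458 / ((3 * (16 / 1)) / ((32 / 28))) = -229 / 21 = -10.90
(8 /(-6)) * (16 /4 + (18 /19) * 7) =-808 /57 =-14.18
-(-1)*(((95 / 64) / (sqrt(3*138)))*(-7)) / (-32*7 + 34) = 7*sqrt(46) / 17664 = 0.00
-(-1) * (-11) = -11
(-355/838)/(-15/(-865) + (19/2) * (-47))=61415/64728377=0.00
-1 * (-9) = 9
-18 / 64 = -9 / 32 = -0.28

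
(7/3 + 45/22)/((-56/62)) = -8959/1848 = -4.85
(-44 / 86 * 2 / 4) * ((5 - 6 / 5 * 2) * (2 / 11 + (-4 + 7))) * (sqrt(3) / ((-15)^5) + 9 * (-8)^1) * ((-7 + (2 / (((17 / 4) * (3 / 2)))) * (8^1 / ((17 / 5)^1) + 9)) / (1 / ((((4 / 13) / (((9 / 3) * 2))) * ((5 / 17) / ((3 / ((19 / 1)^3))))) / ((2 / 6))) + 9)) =-148851823120 / 2559850157 - 3721295578 * sqrt(3) / 3498995183349375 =-58.15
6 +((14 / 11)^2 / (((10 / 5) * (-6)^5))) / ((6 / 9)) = 6.00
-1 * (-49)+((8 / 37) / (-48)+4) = 11765 / 222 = 53.00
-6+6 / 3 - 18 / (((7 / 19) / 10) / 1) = -3448 / 7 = -492.57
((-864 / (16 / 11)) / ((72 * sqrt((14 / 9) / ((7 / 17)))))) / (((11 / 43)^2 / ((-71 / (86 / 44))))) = 27477 * sqrt(34) / 68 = 2356.13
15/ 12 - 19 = -71/ 4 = -17.75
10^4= 10000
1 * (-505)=-505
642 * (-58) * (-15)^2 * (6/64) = -6283575/8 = -785446.88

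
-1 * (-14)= 14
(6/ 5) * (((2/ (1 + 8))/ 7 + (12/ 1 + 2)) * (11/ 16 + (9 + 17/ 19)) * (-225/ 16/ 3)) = -3554785/ 4256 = -835.24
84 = 84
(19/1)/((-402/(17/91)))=-323/36582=-0.01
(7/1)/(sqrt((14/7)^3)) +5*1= 7*sqrt(2)/4 +5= 7.47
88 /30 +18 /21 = 398 /105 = 3.79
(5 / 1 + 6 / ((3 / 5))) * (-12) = -180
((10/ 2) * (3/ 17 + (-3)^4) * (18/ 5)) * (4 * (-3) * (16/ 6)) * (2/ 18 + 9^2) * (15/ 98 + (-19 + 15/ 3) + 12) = 5834860800/ 833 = 7004634.81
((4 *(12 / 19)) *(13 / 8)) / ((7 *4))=0.15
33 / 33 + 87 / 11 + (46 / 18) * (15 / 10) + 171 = 12127 / 66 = 183.74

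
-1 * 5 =-5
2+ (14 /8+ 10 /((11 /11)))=55 /4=13.75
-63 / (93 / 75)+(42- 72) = -80.81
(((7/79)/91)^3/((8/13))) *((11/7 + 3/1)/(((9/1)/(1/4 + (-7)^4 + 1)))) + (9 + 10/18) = 50160811391/5249386233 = 9.56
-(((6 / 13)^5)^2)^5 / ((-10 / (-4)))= -1616562554929528121286279200913072586752 / 248964611489563539008570907677668091582005960023628671245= -0.00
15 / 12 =5 / 4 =1.25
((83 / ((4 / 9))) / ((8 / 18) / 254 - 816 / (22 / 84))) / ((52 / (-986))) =4630271283 / 4073978896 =1.14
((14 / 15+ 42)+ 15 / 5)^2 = 474721 / 225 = 2109.87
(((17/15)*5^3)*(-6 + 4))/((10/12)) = -340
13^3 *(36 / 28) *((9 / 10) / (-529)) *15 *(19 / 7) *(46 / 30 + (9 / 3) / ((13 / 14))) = -241624539 / 259210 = -932.16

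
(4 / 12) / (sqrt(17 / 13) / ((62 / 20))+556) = 1736527 / 2896525761- 155 * sqrt(221) / 5793051522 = 0.00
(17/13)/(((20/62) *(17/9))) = 279/130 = 2.15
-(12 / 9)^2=-16 / 9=-1.78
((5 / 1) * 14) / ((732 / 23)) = 805 / 366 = 2.20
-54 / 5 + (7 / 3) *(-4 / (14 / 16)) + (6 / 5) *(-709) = -13084 / 15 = -872.27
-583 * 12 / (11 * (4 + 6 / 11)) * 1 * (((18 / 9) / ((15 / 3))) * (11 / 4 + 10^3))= -56121.91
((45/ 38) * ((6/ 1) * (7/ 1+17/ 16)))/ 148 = 17415/ 44992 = 0.39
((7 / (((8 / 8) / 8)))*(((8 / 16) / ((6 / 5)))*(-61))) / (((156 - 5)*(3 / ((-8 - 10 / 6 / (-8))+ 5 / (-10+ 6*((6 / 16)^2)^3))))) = 556005903985 / 21339556164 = 26.06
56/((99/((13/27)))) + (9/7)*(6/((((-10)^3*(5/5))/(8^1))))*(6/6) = 492658/2338875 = 0.21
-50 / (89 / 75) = -3750 / 89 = -42.13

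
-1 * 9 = -9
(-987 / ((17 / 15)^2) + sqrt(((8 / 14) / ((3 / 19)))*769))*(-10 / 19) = 2220750 / 5491 - 20*sqrt(306831) / 399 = 376.67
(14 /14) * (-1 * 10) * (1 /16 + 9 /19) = -5.36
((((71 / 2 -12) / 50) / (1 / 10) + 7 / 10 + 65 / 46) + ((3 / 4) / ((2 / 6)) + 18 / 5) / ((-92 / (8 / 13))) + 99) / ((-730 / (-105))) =127722 / 8395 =15.21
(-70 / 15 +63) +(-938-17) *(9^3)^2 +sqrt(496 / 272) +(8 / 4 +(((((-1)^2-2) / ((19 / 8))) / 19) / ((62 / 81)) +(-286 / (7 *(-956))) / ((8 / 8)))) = -57013074784563797 / 112335258 +sqrt(527) / 17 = -507526093.30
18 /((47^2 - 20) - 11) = 0.01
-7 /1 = -7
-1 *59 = -59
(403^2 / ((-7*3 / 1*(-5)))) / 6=162409 / 630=257.79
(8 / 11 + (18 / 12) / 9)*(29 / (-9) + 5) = 472 / 297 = 1.59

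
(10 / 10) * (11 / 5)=11 / 5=2.20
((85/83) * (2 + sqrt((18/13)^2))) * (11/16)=10285/4316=2.38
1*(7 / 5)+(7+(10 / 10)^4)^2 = 327 / 5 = 65.40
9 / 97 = 0.09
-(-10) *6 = 60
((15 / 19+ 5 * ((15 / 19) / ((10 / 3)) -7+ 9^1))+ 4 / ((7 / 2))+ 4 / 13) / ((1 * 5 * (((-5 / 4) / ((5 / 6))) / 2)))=-92842 / 25935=-3.58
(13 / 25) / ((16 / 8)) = 13 / 50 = 0.26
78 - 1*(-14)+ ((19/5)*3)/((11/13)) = 5801/55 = 105.47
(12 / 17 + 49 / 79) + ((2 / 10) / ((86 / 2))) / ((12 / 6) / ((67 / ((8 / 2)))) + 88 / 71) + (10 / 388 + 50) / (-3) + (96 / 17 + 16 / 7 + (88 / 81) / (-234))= -89087766715514527 / 12010372446421440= -7.42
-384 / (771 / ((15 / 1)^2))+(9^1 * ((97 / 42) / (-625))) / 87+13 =-99.06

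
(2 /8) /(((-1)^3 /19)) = -19 /4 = -4.75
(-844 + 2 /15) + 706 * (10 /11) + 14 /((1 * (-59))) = -1969252 /9735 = -202.29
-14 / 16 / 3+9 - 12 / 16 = 191 / 24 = 7.96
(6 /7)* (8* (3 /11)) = 144 /77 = 1.87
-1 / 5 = -0.20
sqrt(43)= 6.56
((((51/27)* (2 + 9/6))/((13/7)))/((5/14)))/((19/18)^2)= 209916/23465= 8.95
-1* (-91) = 91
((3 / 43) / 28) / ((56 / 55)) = 165 / 67424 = 0.00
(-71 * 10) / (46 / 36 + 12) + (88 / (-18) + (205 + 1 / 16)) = 5048855 / 34416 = 146.70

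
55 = 55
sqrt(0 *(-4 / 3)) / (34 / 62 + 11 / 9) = 0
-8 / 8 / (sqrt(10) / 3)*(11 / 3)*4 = -22*sqrt(10) / 5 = -13.91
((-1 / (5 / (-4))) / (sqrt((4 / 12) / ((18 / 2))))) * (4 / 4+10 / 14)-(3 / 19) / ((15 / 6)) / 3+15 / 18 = 463 / 570+144 * sqrt(3) / 35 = 7.94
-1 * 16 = -16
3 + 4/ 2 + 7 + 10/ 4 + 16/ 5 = 177/ 10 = 17.70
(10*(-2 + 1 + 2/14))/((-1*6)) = 10/7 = 1.43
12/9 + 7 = 25/3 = 8.33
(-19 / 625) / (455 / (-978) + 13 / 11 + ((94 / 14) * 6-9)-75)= 1430814 / 2023740625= 0.00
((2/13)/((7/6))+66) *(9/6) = 9027/91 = 99.20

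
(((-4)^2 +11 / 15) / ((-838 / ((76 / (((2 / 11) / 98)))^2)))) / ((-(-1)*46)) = -105297593324 / 144555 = -728425.81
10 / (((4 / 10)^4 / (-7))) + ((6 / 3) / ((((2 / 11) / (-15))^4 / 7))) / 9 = 72058437.50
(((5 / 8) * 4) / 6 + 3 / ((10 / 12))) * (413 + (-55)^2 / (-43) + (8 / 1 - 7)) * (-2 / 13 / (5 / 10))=-3561257 / 8385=-424.72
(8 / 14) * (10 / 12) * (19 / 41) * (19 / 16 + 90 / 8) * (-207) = -1304445 / 2296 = -568.14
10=10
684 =684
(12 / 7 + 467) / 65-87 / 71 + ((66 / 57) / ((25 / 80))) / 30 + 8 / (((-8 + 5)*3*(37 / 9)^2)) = 76338485974 / 12604280325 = 6.06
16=16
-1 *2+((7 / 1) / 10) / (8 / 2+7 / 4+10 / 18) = -2144 / 1135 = -1.89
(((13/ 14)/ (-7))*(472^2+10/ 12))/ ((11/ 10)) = -7898735/ 294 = -26866.45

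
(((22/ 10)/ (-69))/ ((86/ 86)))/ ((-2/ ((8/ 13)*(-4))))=-176/ 4485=-0.04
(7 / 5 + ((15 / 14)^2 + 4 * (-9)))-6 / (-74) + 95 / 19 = -1028731 / 36260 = -28.37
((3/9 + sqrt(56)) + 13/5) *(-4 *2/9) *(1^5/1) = -16 *sqrt(14)/9 - 352/135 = -9.26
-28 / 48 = -7 / 12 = -0.58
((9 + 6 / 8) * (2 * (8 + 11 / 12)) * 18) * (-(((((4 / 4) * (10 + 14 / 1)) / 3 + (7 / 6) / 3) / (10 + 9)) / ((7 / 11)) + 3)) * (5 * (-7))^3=75341254625 / 152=495666148.85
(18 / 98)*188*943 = 1595556 / 49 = 32562.37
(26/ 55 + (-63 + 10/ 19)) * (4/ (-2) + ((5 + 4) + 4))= -64791/ 95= -682.01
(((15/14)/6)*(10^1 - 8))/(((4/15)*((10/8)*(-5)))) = -3/14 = -0.21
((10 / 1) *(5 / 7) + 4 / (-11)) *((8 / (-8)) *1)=-522 / 77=-6.78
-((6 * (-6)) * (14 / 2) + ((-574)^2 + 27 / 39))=-4279921 / 13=-329224.69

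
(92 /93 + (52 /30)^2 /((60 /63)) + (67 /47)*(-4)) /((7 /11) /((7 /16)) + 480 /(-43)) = 402697537 /2508954000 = 0.16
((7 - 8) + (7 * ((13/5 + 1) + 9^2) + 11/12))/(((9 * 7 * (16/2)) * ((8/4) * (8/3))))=35527/161280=0.22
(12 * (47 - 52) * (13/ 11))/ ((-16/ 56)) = 2730/ 11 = 248.18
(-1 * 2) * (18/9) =-4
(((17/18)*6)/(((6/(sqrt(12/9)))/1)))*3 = 17*sqrt(3)/9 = 3.27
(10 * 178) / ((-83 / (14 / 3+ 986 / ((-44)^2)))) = -111.00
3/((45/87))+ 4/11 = 339/55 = 6.16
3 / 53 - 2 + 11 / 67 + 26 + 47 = 252905 / 3551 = 71.22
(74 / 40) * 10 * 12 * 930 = 206460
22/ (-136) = -11/ 68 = -0.16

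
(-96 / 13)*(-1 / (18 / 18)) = 96 / 13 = 7.38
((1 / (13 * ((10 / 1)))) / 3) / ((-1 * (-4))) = 0.00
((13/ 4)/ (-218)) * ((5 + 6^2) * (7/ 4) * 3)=-11193/ 3488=-3.21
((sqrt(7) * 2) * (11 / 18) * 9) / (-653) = -11 * sqrt(7) / 653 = -0.04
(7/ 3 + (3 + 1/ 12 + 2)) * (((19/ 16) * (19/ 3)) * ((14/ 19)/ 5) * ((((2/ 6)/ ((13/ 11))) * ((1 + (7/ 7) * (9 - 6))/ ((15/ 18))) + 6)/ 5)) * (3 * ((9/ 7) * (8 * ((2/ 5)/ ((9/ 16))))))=6466384/ 24375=265.29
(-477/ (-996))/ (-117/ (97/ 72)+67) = -15423/ 639100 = -0.02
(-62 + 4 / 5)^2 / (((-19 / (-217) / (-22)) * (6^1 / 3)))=-223509132 / 475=-470545.54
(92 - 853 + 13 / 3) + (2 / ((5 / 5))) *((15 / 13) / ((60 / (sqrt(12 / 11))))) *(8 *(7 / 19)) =-2270 / 3 + 56 *sqrt(33) / 2717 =-756.55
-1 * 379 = -379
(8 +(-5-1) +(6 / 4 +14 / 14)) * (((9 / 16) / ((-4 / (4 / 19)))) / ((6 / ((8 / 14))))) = -27 / 2128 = -0.01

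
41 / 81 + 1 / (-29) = 1108 / 2349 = 0.47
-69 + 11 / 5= -334 / 5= -66.80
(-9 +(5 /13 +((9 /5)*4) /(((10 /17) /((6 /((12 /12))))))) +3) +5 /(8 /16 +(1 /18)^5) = 4779288751 /61411025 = 77.82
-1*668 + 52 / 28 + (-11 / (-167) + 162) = -589266 / 1169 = -504.08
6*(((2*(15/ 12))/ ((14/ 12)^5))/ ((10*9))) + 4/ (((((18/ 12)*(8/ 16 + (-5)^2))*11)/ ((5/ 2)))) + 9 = 257429077/ 28286181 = 9.10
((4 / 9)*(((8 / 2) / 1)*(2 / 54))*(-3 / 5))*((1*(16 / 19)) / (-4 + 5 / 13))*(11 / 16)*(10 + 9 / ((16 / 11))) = 37037 / 361665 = 0.10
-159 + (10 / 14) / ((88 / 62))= -48817 / 308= -158.50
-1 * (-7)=7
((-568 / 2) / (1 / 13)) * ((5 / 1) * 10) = -184600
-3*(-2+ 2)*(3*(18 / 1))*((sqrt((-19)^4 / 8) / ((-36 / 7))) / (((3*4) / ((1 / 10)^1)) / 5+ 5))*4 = 0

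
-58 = -58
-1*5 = -5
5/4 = 1.25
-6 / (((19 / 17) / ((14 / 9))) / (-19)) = 476 / 3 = 158.67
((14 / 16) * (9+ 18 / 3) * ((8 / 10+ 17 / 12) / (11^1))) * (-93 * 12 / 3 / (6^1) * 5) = -144305 / 176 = -819.91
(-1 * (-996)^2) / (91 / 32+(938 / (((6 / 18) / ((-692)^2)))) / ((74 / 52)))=-1174546944 / 1121139385639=-0.00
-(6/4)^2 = -9/4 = -2.25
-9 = -9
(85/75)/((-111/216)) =-408/185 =-2.21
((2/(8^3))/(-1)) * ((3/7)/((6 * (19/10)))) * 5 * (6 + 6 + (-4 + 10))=-225/17024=-0.01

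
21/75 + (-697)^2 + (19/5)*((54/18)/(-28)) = 340066211/700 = 485808.87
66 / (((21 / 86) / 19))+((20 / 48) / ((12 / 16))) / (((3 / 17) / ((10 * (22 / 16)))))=3915109 / 756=5178.72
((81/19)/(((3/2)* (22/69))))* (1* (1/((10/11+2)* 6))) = 621/1216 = 0.51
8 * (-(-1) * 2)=16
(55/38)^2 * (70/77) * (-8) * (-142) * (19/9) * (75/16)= 2440625/114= 21408.99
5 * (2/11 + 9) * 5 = 2525/11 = 229.55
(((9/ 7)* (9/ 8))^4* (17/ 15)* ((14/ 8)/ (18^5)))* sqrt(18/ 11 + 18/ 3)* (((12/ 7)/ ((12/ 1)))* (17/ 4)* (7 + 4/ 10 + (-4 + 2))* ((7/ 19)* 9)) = 17065161* sqrt(231)/ 1879231692800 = 0.00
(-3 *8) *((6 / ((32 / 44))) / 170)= -1.16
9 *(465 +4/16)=16749/4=4187.25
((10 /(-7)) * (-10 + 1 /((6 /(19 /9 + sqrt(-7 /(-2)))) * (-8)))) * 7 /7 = 5 * sqrt(14) /336 + 21695 /1512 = 14.40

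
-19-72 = -91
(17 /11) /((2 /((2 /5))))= 0.31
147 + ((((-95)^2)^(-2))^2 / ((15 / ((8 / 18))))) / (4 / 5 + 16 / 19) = 54048164199823828126 / 367674586393359375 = 147.00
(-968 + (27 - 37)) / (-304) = 489 / 152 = 3.22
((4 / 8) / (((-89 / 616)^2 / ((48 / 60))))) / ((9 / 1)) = 2.13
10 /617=0.02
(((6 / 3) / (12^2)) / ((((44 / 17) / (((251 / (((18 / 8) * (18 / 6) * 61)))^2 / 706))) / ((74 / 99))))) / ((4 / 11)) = 39627629 / 6825423364056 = 0.00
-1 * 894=-894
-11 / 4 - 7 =-39 / 4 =-9.75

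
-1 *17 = -17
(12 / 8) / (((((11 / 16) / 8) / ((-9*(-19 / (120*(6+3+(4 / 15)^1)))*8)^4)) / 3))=492500782656 / 4106311451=119.94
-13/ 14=-0.93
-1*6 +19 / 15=-71 / 15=-4.73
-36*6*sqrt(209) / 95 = -216*sqrt(209) / 95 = -32.87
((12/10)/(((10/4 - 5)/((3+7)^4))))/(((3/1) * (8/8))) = -1600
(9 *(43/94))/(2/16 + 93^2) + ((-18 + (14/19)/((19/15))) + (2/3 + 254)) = 835588799224/3521992893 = 237.25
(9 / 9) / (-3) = -1 / 3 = -0.33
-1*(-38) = 38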